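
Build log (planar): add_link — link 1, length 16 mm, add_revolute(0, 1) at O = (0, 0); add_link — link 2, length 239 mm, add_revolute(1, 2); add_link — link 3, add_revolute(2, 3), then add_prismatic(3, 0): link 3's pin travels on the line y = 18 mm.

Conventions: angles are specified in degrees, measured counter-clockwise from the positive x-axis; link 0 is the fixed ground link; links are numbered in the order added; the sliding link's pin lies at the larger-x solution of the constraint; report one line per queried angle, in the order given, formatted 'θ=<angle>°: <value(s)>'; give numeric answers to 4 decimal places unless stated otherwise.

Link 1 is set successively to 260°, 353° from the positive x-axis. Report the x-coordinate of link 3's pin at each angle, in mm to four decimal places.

geometry: r = 16 mm, L = 239 mm, e = 18 mm
θ=260°: crank pin P = (r cos θ, r sin θ) = (-2.778371, -15.756924)
θ=260°: h = r sin θ − e = -15.756924 − 18 = -33.756924
θ=260°: x = r cos θ + √(L² − h²) = -2.778371 + 236.604036 = 233.825666
θ=353°: crank pin P = (r cos θ, r sin θ) = (15.880738, -1.949909)
θ=353°: h = r sin θ − e = -1.949909 − 18 = -19.949909
θ=353°: x = r cos θ + √(L² − h²) = 15.880738 + 238.165911 = 254.046649

θ=260°: 233.8257
θ=353°: 254.0466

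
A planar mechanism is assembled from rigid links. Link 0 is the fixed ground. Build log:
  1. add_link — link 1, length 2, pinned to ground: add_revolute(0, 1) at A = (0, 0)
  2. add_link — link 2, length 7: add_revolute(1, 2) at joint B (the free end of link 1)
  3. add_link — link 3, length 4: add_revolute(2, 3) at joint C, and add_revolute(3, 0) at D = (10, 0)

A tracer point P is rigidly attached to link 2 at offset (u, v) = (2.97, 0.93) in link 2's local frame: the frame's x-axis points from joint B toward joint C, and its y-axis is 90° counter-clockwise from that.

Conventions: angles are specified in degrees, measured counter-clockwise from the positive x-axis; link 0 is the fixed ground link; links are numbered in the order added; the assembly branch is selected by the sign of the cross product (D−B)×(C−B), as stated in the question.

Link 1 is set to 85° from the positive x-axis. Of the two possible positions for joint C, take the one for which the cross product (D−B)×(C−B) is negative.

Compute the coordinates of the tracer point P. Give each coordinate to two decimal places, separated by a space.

A=(0,0), D=(10.00,0)
B = A + 2.00·(cos85°, sin85°) = (0.1743, 1.9924)
|BD| = 10.0257
circle(B,7.00) ∩ circle(D,4.00): a=6.6586, h=2.1594
  candidates: C₊=(7.1292,2.7855) cross=21.649; C₋=(6.2710,-1.4472) cross=-21.649
  branch - wants cross < 0 → take C=(6.2710,-1.4472) (cross=-21.649)
ex = (C−B)/|BC| = (0.8710,-0.4914); ey = (0.4914,0.8710)
P = B + 2.97·ex + 0.93·ey = (3.2180,1.3430)

3.22 1.34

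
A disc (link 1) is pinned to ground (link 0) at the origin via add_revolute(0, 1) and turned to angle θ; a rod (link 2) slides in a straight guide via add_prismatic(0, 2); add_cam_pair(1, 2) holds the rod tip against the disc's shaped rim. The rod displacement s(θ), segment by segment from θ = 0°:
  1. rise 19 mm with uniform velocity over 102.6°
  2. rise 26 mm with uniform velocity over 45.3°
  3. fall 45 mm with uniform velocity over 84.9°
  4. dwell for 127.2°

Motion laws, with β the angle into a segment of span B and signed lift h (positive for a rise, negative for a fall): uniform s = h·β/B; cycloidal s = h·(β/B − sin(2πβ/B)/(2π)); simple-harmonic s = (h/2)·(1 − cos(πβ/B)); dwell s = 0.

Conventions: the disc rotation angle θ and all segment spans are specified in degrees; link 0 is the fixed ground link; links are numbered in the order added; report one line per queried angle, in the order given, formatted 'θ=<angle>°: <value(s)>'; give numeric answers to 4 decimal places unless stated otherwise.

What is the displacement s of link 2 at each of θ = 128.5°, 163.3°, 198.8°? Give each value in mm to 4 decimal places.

segment 1 (0° to 102.6°, uniform, h = 19) is passed completely: s = 0.0000 + (19) = 19.0000
θ = 128.5° falls in segment 2 (102.6° to 147.9°, uniform, h = 26): β = 128.5 − 102.6 = 25.9°, B = 45.3°; Δs = 26·25.9/45.3 = 14.8653; s = 19.0000 + 14.8653 = 33.8653
segment 2 (102.6° to 147.9°, uniform, h = 26) is passed completely: s = 19.0000 + (26) = 45.0000
θ = 163.3° falls in segment 3 (147.9° to 232.8°, uniform, h = -45): β = 163.3 − 147.9 = 15.4°, B = 84.9°; Δs = -45·15.4/84.9 = -8.1625; s = 45.0000 − 8.1625 = 36.8375
θ = 198.8° falls in segment 3 (147.9° to 232.8°, uniform, h = -45): β = 198.8 − 147.9 = 50.9°, B = 84.9°; Δs = -45·50.9/84.9 = -26.9788; s = 45.0000 − 26.9788 = 18.0212

θ=128.5°: 33.8653
θ=163.3°: 36.8375
θ=198.8°: 18.0212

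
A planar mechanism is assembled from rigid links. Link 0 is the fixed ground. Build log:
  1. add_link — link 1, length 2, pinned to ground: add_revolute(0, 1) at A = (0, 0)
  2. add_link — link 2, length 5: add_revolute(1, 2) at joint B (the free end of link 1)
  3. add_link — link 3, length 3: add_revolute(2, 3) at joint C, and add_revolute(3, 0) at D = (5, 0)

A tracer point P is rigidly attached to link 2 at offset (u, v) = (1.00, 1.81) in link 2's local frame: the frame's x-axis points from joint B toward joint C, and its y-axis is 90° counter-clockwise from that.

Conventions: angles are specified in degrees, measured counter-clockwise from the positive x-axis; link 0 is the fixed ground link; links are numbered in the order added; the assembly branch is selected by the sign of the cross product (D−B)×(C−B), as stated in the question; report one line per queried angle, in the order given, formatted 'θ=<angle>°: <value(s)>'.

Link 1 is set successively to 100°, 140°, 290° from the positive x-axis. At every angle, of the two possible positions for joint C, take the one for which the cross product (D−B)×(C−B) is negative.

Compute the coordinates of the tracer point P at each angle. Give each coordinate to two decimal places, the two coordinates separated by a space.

A=(0,0), D=(5.00,0)
θ=100°: B = A + 2.00·(cos100°, sin100°) = (-0.3473, 1.9696)
θ=100°: |BD| = 5.6985
θ=100°: circle(B,5.00) ∩ circle(D,3.00): a=4.2531, h=2.6289
θ=100°:   candidates: C₊=(4.5523,2.9664) cross=14.981; C₋=(2.7351,-1.9673) cross=-14.981
θ=100°:   branch - wants cross < 0 → take C=(2.7351,-1.9673) (cross=-14.981)
θ=100°: ex = (C−B)/|BC| = (0.6165,-0.7874); ey = (0.7874,0.6165)
θ=100°: P = B + 1.00·ex + 1.81·ey = (1.6943,2.2981)
θ=140°: B = A + 2.00·(cos140°, sin140°) = (-1.5321, 1.2856)
θ=140°: |BD| = 6.6574
θ=140°: circle(B,5.00) ∩ circle(D,3.00): a=4.5304, h=2.1156
θ=140°:   candidates: C₊=(3.3215,2.4865) cross=14.084; C₋=(2.5045,-1.6650) cross=-14.084
θ=140°:   branch - wants cross < 0 → take C=(2.5045,-1.6650) (cross=-14.084)
θ=140°: ex = (C−B)/|BC| = (0.8073,-0.5901); ey = (0.5901,0.8073)
θ=140°: P = B + 1.00·ex + 1.81·ey = (0.3433,2.1567)
θ=290°: B = A + 2.00·(cos290°, sin290°) = (0.6840, -1.8794)
θ=290°: |BD| = 4.7074
θ=290°: circle(B,5.00) ∩ circle(D,3.00): a=4.0532, h=2.9278
θ=290°:   candidates: C₊=(3.2313,2.4231) cross=13.782; C₋=(5.5691,-2.9455) cross=-13.782
θ=290°:   branch - wants cross < 0 → take C=(5.5691,-2.9455) (cross=-13.782)
θ=290°: ex = (C−B)/|BC| = (0.9770,-0.2132); ey = (0.2132,0.9770)
θ=290°: P = B + 1.00·ex + 1.81·ey = (2.0470,-0.3242)

θ=100°: 1.69 2.30
θ=140°: 0.34 2.16
θ=290°: 2.05 -0.32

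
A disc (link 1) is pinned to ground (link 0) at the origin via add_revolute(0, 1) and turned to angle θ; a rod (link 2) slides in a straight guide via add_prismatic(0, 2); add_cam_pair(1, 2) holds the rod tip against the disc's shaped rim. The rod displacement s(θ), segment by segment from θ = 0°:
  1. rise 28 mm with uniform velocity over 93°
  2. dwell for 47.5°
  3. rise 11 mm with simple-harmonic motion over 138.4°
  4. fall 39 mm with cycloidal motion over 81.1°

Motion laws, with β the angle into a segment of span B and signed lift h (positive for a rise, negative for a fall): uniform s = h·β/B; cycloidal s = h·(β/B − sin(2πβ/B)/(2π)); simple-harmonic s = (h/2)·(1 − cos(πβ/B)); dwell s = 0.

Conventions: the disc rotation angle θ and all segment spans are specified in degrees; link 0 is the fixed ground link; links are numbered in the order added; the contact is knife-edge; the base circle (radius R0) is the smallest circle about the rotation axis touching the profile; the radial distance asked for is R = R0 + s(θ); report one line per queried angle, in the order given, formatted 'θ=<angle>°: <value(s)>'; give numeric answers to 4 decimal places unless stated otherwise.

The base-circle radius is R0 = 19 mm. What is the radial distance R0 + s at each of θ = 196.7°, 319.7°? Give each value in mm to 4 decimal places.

segment 1 (0° to 93°, uniform, h = 28) is passed completely: s = 0.0000 + (28) = 28.0000
segment 2 (93° to 140.5°, dwell): s unchanged at 28.0000
θ = 196.7° falls in segment 3 (140.5° to 278.9°, simple-harmonic, h = 11): β = 196.7 − 140.5 = 56.2°, B = 138.4°; Δs = 11/2·(1 − cos(π·0.4061)) = 3.9004; s = 28.0000 + 3.9004 = 31.9004
segment 3 (140.5° to 278.9°, simple-harmonic, h = 11) is passed completely: s = 28.0000 + (11) = 39.0000
θ = 319.7° falls in segment 4 (278.9° to 360°, cycloidal, h = -39): β = 319.7 − 278.9 = 40.8°, B = 81.1°; Δs = -39·(0.5031 − sin(2π·0.5031)/(2π)) = -19.7404; s = 39.0000 − 19.7404 = 19.2596
θ=196.7°: R = R0 + s = 19 + 31.9004 = 50.9004
θ=319.7°: R = R0 + s = 19 + 19.2596 = 38.2596

θ=196.7°: 50.9004
θ=319.7°: 38.2596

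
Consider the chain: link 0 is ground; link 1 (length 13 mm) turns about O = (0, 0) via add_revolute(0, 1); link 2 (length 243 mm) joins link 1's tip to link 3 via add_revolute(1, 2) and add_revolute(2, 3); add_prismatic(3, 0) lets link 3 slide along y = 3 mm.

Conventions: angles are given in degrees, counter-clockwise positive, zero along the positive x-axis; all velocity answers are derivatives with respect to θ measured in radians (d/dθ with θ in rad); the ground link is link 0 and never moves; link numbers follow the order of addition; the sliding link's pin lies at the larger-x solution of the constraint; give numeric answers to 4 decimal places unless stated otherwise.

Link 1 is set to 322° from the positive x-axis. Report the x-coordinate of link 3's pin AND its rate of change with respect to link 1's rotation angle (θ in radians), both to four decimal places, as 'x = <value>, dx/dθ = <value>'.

geometry: r = 13 mm, L = 243 mm, e = 3 mm
crank pin P = (r cos θ, r sin θ) = (10.244140, -8.003599)
h = r sin θ − e = -8.003599 − 3 = -11.003599
x = r cos θ + √(L² − h²) = 10.244140 + 242.750738 = 252.994878
dx/dθ = −r sin θ − h·r cos θ/√(L² − h²) (θ in radians; h = -11.003599) = 8.467954

x = 252.9949, dx/dθ = 8.4680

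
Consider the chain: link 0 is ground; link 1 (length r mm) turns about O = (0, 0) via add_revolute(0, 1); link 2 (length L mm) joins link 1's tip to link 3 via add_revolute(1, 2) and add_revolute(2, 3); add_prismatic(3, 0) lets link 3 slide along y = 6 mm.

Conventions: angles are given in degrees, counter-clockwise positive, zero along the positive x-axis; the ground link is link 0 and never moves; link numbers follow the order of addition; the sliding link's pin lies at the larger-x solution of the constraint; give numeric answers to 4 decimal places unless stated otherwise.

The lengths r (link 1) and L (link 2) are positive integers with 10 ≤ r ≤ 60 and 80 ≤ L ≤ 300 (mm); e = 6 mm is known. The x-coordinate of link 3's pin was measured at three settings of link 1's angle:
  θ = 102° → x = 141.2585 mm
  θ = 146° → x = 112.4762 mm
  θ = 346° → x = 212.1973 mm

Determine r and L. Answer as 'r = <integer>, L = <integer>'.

constraint per measurement: (x − r cos θ)² + (r sin θ − e)² = L²
subtracting the θ₁ and θ₂ equations cancels the r² and L² terms:
r = (x₁² − x₂²) / (2[(x₁cos θ₁ + e sin θ₁) − (x₂cos θ₂ + e sin θ₂)]) = 55.0001 → r = 55
L² = (x₁ − r cos θ₁)² + (r sin θ₁ − e)² = 25600.0087 → L = 160.0000 → L = 160
check at θ₃=346°: x = 212.1973 (printed 212.1973) ✓

r = 55, L = 160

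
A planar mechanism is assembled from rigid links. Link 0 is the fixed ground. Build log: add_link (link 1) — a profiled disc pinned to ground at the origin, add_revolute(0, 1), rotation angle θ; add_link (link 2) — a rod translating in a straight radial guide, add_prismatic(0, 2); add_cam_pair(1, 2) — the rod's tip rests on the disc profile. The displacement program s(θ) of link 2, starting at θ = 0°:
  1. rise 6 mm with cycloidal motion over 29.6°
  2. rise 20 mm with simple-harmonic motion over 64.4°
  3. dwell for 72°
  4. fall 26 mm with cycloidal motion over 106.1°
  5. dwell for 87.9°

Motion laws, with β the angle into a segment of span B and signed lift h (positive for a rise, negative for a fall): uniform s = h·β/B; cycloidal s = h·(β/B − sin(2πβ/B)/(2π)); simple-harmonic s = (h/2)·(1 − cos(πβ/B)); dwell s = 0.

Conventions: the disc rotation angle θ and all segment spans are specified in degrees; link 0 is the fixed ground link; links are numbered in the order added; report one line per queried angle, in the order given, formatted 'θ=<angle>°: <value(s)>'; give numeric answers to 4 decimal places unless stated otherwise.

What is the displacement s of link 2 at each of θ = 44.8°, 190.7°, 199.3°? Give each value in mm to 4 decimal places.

seg 1 [0°–29.6°] cycloidal, h=6: full span → s += 6 → s = 6.0000
seg 2 [29.6°–94°] simple-harmonic, h=20: θ=44.8° here. β=15.2, B=64.4. 20/2·(1 − cos(π·0.2360)) = 2.6254 → s = 8.6254
seg 2 [29.6°–94°] simple-harmonic, h=20: full span → s += 20 → s = 26.0000
seg 3 [94°–166°] dwell: s stays 26.0000
seg 4 [166°–272.1°] cycloidal, h=-26: θ=190.7° here. β=24.7, B=106.1. -26·(0.2328 − sin(2π·0.2328)/(2π)) = -1.9389 → s = 24.0611
seg 4 [166°–272.1°] cycloidal, h=-26: θ=199.3° here. β=33.3, B=106.1. -26·(0.3139 − sin(2π·0.3139)/(2π)) = -4.3508 → s = 21.6492

θ=44.8°: 8.6254
θ=190.7°: 24.0611
θ=199.3°: 21.6492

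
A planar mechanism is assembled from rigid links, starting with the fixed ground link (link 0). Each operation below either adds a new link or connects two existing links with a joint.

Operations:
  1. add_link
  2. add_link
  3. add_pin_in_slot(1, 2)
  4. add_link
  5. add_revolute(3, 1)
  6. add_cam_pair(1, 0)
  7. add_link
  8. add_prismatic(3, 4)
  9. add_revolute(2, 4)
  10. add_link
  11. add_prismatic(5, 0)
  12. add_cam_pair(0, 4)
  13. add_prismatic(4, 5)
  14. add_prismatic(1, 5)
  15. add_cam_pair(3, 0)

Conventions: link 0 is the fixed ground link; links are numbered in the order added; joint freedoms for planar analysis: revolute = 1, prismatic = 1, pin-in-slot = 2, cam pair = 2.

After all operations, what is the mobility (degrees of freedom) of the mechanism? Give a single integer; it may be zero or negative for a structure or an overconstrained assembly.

ground; <1,0,0>
#1 <2,0,0>
#2 <3,0,0>
PS:1↔2 J2 <3,0,1>
#3 <4,0,1>
R:3↔1 J1 <4,1,1>
C:1↔0 J2 <4,1,2>
#4 <5,1,2>
P:3↔4 J1 <5,2,2>
R:2↔4 J1 <5,3,2>
#5 <6,3,2>
P:5↔0 J1 <6,4,2>
C:0↔4 J2 <6,4,3>
P:4↔5 J1 <6,5,3>
P:1↔5 J1 <6,6,3>
C:3↔0 J2 <6,6,4>
3×5 − 2×6 − 1×4 = -1

M = -1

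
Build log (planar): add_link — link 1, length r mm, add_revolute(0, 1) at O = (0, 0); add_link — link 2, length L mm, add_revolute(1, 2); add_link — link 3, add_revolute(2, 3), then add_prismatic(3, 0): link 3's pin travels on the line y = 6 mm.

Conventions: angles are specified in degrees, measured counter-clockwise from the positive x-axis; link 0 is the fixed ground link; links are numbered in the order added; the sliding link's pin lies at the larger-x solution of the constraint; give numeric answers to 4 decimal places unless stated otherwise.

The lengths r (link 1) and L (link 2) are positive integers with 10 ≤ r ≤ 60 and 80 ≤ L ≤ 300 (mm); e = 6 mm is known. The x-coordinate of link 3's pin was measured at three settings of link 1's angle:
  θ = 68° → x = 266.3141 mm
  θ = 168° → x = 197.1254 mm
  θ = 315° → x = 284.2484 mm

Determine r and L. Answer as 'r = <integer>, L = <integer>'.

constraint per measurement: (x − r cos θ)² + (r sin θ − e)² = L²
subtracting the θ₁ and θ₂ equations cancels the r² and L² terms:
r = (x₁² − x₂²) / (2[(x₁cos θ₁ + e sin θ₁) − (x₂cos θ₂ + e sin θ₂)]) = 53.9999 → r = 54
L² = (x₁ − r cos θ₁)² + (r sin θ₁ − e)² = 62499.9788 → L = 250.0000 → L = 250
check at θ₃=315°: x = 284.2484 (printed 284.2484) ✓

r = 54, L = 250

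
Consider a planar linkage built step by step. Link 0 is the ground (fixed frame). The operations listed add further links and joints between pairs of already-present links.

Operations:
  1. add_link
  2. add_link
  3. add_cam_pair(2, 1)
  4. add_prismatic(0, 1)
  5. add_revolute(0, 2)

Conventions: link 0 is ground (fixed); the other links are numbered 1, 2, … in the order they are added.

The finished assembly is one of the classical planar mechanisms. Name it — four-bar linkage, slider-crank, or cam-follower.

links: 3 (incl. ground); joints: 1 revolute, 1 prismatic, 1 higher (cam) pair, forming one closed loop
3 links, revolute + prismatic + higher pair in one loop → cam-follower

cam-follower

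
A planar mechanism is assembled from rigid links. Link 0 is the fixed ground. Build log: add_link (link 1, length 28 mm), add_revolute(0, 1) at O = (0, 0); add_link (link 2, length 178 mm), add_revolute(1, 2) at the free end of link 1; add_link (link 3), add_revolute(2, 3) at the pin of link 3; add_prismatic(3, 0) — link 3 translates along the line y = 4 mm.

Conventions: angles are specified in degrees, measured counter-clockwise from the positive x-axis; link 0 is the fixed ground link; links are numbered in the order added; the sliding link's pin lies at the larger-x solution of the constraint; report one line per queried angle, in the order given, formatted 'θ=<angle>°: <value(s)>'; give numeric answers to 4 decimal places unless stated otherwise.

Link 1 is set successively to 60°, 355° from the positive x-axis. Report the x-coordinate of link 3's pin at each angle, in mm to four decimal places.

geometry: r = 28 mm, L = 178 mm, e = 4 mm
θ=60°: crank pin P = (r cos θ, r sin θ) = (14.000000, 24.248711)
θ=60°: h = r sin θ − e = 24.248711 − 4 = 20.248711
θ=60°: x = r cos θ + √(L² − h²) = 14.000000 + 176.844535 = 190.844535
θ=355°: crank pin P = (r cos θ, r sin θ) = (27.893452, -2.440361)
θ=355°: h = r sin θ − e = -2.440361 − 4 = -6.440361
θ=355°: x = r cos θ + √(L² − h²) = 27.893452 + 177.883450 = 205.776901

θ=60°: 190.8445
θ=355°: 205.7769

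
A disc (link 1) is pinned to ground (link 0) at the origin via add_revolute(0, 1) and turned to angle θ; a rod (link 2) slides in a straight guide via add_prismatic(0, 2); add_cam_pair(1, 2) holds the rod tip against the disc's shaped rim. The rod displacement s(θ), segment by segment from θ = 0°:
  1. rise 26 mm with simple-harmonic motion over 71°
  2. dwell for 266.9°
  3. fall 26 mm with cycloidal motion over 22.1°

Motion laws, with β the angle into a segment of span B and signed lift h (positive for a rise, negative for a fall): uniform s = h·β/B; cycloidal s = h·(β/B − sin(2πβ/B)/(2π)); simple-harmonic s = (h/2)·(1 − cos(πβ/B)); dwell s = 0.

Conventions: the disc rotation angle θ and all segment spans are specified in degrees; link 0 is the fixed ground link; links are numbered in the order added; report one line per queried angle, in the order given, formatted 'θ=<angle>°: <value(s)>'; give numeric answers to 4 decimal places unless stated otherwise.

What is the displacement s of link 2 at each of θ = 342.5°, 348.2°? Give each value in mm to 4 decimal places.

segment 1 (0° to 71°, simple-harmonic, h = 26) is passed completely: s = 0.0000 + (26) = 26.0000
segment 2 (71° to 337.9°, dwell): s unchanged at 26.0000
θ = 342.5° falls in segment 3 (337.9° to 360°, cycloidal, h = -26): β = 342.5 − 337.9 = 4.6°, B = 22.1°; Δs = -26·(0.2081 − sin(2π·0.2081)/(2π)) = -1.4160; s = 26.0000 − 1.4160 = 24.5840
θ = 348.2° falls in segment 3 (337.9° to 360°, cycloidal, h = -26): β = 348.2 − 337.9 = 10.3°, B = 22.1°; Δs = -26·(0.4661 − sin(2π·0.4661)/(2π)) = -11.2420; s = 26.0000 − 11.2420 = 14.7580

θ=342.5°: 24.5840
θ=348.2°: 14.7580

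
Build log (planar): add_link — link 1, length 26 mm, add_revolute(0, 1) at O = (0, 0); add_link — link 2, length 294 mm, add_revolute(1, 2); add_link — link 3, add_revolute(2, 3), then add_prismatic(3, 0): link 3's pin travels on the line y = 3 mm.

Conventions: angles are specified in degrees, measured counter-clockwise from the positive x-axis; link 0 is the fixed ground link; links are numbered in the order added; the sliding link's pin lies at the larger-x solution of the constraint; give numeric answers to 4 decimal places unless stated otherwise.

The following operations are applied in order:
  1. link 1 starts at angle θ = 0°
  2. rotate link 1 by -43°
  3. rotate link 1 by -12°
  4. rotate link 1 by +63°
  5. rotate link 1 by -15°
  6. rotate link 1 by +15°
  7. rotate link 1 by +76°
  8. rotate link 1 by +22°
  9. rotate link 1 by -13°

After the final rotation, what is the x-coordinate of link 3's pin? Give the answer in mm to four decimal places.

geometry: r = 26 mm, L = 294 mm, e = 3 mm; θ starts at 0°
rotate link 1 by -43°: θ ← 0° -43° = -43°
rotate link 1 by -12°: θ ← -43° -12° = -55°
rotate link 1 by +63°: θ ← -55° +63° = 8°
rotate link 1 by -15°: θ ← 8° -15° = -7°
rotate link 1 by +15°: θ ← -7° +15° = 8°
rotate link 1 by +76°: θ ← 8° +76° = 84°
rotate link 1 by +22°: θ ← 84° +22° = 106°
rotate link 1 by -13°: θ ← 106° -13° = 93°
crank pin P = (r cos θ, r sin θ) = (-1.360735, 25.964368)
h = r sin θ − e = 25.964368 − 3 = 22.964368
x = r cos θ + √(L² − h²) = -1.360735 + 293.101753 = 291.741018

291.7410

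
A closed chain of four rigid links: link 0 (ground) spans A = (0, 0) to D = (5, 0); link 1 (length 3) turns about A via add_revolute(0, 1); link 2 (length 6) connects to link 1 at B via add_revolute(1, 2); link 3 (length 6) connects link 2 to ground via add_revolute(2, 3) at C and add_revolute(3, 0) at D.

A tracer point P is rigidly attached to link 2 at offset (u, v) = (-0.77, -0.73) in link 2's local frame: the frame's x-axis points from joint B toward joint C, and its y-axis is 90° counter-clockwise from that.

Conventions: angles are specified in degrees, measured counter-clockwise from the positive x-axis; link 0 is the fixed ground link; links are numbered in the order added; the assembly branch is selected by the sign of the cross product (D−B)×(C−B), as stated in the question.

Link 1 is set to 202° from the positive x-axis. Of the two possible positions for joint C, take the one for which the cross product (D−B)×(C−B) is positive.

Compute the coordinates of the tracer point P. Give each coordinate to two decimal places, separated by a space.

A=(0,0), D=(5.00,0)
B = A + 3.00·(cos202°, sin202°) = (-2.7816, -1.1238)
|BD| = 7.8623
circle(B,6.00) ∩ circle(D,6.00): a=3.9311, h=4.5328
  candidates: C₊=(0.4613,3.9243) cross=35.638; C₋=(1.7571,-5.0481) cross=-35.638
  branch + wants cross > 0 → take C=(0.4613,3.9243) (cross=35.638)
ex = (C−B)/|BC| = (0.5405,0.8414); ey = (-0.8414,0.5405)
P = B + -0.77·ex + -0.73·ey = (-2.5835,-2.1662)

-2.58 -2.17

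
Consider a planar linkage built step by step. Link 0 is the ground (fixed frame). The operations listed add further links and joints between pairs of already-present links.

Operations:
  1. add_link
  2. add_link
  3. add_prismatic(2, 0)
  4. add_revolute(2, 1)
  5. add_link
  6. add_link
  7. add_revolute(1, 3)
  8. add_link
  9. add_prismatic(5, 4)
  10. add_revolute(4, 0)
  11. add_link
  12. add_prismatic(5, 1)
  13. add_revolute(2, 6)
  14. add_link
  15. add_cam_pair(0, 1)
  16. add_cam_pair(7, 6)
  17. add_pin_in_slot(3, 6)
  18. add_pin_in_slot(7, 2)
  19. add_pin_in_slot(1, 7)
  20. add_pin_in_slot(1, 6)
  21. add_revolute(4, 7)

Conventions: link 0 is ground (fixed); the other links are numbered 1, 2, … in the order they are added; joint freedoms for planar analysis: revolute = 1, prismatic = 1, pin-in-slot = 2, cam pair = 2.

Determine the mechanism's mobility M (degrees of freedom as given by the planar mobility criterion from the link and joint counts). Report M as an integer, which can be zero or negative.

ground; <1,0,0>
#1 <2,0,0>
#2 <3,0,0>
P:2↔0 J1 <3,1,0>
R:2↔1 J1 <3,2,0>
#3 <4,2,0>
#4 <5,2,0>
R:1↔3 J1 <5,3,0>
#5 <6,3,0>
P:5↔4 J1 <6,4,0>
R:4↔0 J1 <6,5,0>
#6 <7,5,0>
P:5↔1 J1 <7,6,0>
R:2↔6 J1 <7,7,0>
#7 <8,7,0>
C:0↔1 J2 <8,7,1>
C:7↔6 J2 <8,7,2>
PS:3↔6 J2 <8,7,3>
PS:7↔2 J2 <8,7,4>
PS:1↔7 J2 <8,7,5>
PS:1↔6 J2 <8,7,6>
R:4↔7 J1 <8,8,6>
3×7 − 2×8 − 1×6 = -1

M = -1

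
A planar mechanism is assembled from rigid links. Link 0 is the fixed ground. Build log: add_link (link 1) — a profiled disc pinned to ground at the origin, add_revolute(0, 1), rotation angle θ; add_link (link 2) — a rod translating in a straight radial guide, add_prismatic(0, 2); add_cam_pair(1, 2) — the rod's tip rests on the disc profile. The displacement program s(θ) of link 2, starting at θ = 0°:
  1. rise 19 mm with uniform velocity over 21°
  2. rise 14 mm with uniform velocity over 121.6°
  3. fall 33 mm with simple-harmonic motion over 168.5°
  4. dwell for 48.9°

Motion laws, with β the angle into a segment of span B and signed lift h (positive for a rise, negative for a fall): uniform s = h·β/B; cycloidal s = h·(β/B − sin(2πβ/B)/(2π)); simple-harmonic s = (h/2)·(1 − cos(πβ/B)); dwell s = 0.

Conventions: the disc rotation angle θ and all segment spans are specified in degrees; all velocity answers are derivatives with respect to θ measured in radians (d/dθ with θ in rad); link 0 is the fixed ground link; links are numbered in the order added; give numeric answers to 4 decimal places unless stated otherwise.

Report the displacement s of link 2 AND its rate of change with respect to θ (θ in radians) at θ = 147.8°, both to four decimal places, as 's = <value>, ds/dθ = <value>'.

seg 1 [0°–21°] uniform, h=19: full span → s += 19 → s = 19.0000
seg 2 [21°–142.6°] uniform, h=14: full span → s += 14 → s = 33.0000
seg 3 [142.6°–311.1°] simple-harmonic, h=-33: θ=147.8° here. β=5.2, B=168.5. -33/2·(1 − cos(π·0.0309)) = -0.0775 → s = 32.9225
velocity in seg [142.6°–311.1°] (simple-harmonic), θ in radians: β = 5.2° = 0.0908 rad, B = 168.5° = 2.9409 rad; ds/dθ = (πh/(2B)) sin(πβ/B) = (π·(-33)/(2·2.9409)) sin(π·0.0309) = -1.706197 mm/rad

s = 32.9225, ds/dθ = -1.7062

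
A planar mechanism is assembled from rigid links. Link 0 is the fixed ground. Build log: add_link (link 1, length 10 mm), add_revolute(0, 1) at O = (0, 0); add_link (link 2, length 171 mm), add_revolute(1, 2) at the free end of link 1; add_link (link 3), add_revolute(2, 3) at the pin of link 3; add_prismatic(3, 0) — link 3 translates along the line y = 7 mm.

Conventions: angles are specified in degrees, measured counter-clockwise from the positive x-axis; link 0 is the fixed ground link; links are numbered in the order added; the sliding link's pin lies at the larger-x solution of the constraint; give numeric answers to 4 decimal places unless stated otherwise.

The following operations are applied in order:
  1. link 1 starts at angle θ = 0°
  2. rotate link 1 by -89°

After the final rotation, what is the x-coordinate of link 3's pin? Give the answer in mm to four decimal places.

geometry: r = 10 mm, L = 171 mm, e = 7 mm; θ starts at 0°
rotate link 1 by -89°: θ ← 0° -89° = -89°
crank pin P = (r cos θ, r sin θ) = (0.174524, -9.998477)
h = r sin θ − e = -9.998477 − 7 = -16.998477
x = r cos θ + √(L² − h²) = 0.174524 + 170.153025 = 170.327549

170.3275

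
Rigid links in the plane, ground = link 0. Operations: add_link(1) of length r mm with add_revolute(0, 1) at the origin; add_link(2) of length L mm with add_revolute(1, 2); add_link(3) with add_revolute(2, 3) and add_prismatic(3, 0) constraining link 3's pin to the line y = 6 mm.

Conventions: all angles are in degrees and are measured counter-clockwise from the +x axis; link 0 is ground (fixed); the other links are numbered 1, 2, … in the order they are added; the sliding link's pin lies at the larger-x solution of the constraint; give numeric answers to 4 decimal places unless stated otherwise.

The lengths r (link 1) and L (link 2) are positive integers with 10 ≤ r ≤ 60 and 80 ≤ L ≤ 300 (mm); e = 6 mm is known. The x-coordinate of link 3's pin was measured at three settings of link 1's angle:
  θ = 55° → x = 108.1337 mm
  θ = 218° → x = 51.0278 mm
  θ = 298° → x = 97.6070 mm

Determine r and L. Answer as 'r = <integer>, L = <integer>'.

constraint per measurement: (x − r cos θ)² + (r sin θ − e)² = L²
subtracting the θ₁ and θ₂ equations cancels the r² and L² terms:
r = (x₁² − x₂²) / (2[(x₁cos θ₁ + e sin θ₁) − (x₂cos θ₂ + e sin θ₂)]) = 41.0000 → r = 41
L² = (x₁ − r cos θ₁)² + (r sin θ₁ − e)² = 7920.9930 → L = 89.0000 → L = 89
check at θ₃=298°: x = 97.6070 (printed 97.6070) ✓

r = 41, L = 89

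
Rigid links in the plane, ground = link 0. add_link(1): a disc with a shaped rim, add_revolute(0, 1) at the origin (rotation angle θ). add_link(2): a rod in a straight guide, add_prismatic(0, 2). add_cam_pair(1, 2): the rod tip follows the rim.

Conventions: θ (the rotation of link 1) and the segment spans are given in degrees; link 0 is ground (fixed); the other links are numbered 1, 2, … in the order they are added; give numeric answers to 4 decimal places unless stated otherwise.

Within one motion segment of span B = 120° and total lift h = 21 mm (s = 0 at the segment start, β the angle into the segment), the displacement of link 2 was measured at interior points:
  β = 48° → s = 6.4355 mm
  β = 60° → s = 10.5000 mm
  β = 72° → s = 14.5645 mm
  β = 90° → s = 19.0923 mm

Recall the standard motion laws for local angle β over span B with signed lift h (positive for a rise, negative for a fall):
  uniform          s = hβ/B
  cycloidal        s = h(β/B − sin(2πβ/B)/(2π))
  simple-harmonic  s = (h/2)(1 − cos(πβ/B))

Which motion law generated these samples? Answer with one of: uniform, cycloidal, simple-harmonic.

candidates at β/B = r: uniform s = h·r (linear in β); cycloidal s = h·(r − sin(2πr)/(2π)); simple-harmonic s = (h/2)(1 − cos(πr))
β=48°: printed 6.4355 | uniform 8.4000, cycloidal 6.4355, simple-harmonic 7.2553
β=60°: printed 10.5000 | uniform 10.5000, cycloidal 10.5000, simple-harmonic 10.5000
β=72°: printed 14.5645 | uniform 12.6000, cycloidal 14.5645, simple-harmonic 13.7447
β=90°: printed 19.0923 | uniform 15.7500, cycloidal 19.0923, simple-harmonic 17.9246
only one law matches every sample → cycloidal

cycloidal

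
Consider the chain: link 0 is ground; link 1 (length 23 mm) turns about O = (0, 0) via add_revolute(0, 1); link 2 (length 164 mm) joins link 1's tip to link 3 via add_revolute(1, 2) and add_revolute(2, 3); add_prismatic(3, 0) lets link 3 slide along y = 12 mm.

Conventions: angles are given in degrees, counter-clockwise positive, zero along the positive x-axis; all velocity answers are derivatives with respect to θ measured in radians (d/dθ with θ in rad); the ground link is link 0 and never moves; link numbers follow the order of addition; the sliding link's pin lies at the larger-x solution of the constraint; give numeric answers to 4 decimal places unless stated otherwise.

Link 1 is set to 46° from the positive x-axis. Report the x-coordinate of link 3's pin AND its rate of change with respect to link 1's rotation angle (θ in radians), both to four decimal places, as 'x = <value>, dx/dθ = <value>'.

geometry: r = 23 mm, L = 164 mm, e = 12 mm
crank pin P = (r cos θ, r sin θ) = (15.977143, 16.544815)
h = r sin θ − e = 16.544815 − 12 = 4.544815
x = r cos θ + √(L² − h²) = 15.977143 + 163.937014 = 179.914157
dx/dθ = −r sin θ − h·r cos θ/√(L² − h²) (θ in radians; h = 4.544815) = -16.987749

x = 179.9142, dx/dθ = -16.9877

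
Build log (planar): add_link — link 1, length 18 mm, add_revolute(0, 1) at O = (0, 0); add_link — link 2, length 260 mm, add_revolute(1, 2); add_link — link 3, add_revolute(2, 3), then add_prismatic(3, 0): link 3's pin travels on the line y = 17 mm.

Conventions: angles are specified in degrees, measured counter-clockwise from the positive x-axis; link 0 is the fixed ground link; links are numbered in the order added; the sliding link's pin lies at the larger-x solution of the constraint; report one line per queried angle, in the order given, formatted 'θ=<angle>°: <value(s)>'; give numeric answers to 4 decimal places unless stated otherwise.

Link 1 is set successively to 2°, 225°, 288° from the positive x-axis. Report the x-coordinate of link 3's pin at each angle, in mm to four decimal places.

geometry: r = 18 mm, L = 260 mm, e = 17 mm
θ=2°: crank pin P = (r cos θ, r sin θ) = (17.989035, 0.628191)
θ=2°: h = r sin θ − e = 0.628191 − 17 = -16.371809
θ=2°: x = r cos θ + √(L² − h²) = 17.989035 + 259.484034 = 277.473069
θ=225°: crank pin P = (r cos θ, r sin θ) = (-12.727922, -12.727922)
θ=225°: h = r sin θ − e = -12.727922 − 17 = -29.727922
θ=225°: x = r cos θ + √(L² − h²) = -12.727922 + 258.294891 = 245.566969
θ=288°: crank pin P = (r cos θ, r sin θ) = (5.562306, -17.119017)
θ=288°: h = r sin θ − e = -17.119017 − 17 = -34.119017
θ=288°: x = r cos θ + √(L² − h²) = 5.562306 + 257.751610 = 263.313916

θ=2°: 277.4731
θ=225°: 245.5670
θ=288°: 263.3139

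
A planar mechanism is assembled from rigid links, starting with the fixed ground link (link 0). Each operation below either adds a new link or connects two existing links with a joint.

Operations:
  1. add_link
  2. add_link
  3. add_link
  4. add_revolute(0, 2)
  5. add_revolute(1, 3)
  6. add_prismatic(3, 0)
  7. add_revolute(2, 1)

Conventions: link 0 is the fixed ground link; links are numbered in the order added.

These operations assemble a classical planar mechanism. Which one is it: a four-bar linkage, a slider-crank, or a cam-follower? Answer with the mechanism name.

links: 4 (incl. ground); joints: 3 revolute, 1 prismatic, 0 higher (cam) pair, forming one closed loop
4 links, 3 revolutes + 1 prismatic in one loop → slider-crank

slider-crank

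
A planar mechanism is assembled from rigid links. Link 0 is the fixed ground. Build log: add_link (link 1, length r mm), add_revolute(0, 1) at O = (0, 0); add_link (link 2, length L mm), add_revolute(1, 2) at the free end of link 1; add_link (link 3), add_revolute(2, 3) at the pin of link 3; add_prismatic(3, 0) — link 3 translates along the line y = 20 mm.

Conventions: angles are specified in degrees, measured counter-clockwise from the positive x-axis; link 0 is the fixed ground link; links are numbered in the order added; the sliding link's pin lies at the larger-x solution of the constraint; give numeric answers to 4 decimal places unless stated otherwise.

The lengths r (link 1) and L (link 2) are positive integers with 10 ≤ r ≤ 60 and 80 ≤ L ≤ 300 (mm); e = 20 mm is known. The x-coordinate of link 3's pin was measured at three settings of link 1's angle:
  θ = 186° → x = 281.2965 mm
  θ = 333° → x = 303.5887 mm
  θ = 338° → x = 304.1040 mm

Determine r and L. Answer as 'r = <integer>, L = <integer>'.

constraint per measurement: (x − r cos θ)² + (r sin θ − e)² = L²
subtracting the θ₁ and θ₂ equations cancels the r² and L² terms:
r = (x₁² − x₂²) / (2[(x₁cos θ₁ + e sin θ₁) − (x₂cos θ₂ + e sin θ₂)]) = 12.0000 → r = 12
L² = (x₁ − r cos θ₁)² + (r sin θ₁ − e)² = 86436.0273 → L = 294.0000 → L = 294
check at θ₃=338°: x = 304.1040 (printed 304.1040) ✓

r = 12, L = 294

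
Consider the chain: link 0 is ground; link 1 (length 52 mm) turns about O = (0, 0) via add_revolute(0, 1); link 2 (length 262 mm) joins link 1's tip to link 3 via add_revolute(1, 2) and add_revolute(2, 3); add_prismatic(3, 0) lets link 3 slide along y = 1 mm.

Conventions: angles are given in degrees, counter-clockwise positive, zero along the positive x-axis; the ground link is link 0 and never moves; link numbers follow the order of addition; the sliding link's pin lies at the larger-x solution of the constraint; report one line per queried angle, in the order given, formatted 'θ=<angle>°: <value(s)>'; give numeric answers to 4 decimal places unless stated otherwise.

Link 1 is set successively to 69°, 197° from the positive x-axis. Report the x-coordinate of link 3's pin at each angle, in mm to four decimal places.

geometry: r = 52 mm, L = 262 mm, e = 1 mm
θ=69°: crank pin P = (r cos θ, r sin θ) = (18.635133, 48.546182)
θ=69°: h = r sin θ − e = 48.546182 − 1 = 47.546182
θ=69°: x = r cos θ + √(L² − h²) = 18.635133 + 257.649686 = 276.284819
θ=197°: crank pin P = (r cos θ, r sin θ) = (-49.727847, -15.203329)
θ=197°: h = r sin θ − e = -15.203329 − 1 = -16.203329
θ=197°: x = r cos θ + √(L² − h²) = -49.727847 + 261.498474 = 211.770627

θ=69°: 276.2848
θ=197°: 211.7706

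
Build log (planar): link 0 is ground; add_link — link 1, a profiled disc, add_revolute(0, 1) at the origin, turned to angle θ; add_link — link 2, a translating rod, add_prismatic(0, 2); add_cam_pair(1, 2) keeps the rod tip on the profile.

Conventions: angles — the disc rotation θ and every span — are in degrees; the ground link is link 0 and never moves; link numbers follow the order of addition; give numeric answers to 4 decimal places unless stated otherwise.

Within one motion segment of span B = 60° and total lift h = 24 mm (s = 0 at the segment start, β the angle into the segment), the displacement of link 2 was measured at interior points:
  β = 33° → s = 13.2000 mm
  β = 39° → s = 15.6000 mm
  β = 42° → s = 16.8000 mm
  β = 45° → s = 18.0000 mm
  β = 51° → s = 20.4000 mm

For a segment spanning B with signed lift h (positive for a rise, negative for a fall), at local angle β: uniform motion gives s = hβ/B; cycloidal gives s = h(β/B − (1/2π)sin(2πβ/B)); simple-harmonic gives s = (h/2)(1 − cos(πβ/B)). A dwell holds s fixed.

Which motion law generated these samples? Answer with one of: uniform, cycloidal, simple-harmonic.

candidates at β/B = r: uniform s = h·r (linear in β); cycloidal s = h·(r − sin(2πr)/(2π)); simple-harmonic s = (h/2)(1 − cos(πr))
β=33°: printed 13.2000 | uniform 13.2000, cycloidal 14.3804, simple-harmonic 13.8772
β=39°: printed 15.6000 | uniform 15.6000, cycloidal 18.6902, simple-harmonic 17.4479
β=42°: printed 16.8000 | uniform 16.8000, cycloidal 20.4328, simple-harmonic 19.0534
β=45°: printed 18.0000 | uniform 18.0000, cycloidal 21.8197, simple-harmonic 20.4853
β=51°: printed 20.4000 | uniform 20.4000, cycloidal 23.4902, simple-harmonic 22.6921
only one law matches every sample → uniform

uniform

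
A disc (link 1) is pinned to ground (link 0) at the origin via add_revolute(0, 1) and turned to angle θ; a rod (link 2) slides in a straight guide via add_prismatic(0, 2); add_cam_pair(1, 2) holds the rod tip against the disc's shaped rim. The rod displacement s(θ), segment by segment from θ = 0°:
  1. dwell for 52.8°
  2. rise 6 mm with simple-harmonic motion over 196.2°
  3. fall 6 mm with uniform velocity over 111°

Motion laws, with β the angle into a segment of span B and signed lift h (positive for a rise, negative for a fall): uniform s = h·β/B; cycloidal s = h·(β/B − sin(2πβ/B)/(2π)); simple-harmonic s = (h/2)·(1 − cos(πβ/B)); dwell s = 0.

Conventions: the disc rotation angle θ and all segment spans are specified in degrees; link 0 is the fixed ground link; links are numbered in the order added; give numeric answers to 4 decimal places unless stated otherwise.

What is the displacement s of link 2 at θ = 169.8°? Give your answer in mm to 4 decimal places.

segment 1 (0° to 52.8°, dwell): s unchanged at 0.0000
θ = 169.8° falls in segment 2 (52.8° to 249°, simple-harmonic, h = 6): β = 169.8 − 52.8 = 117°, B = 196.2°; Δs = 6/2·(1 − cos(π·0.5963)) = 3.8941; s = 0.0000 + 3.8941 = 3.8941

3.8941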